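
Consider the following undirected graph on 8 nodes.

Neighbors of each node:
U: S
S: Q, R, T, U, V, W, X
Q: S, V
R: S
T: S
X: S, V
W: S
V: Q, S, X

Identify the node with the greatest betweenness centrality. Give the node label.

Unnormalized betweenness of each node: Q:0, R:0, S:37/2, T:0, U:0, V:1/2, W:0, X:0.
S has the largest value, 37/2, making it the main broker — the node through which the most shortest paths run.

S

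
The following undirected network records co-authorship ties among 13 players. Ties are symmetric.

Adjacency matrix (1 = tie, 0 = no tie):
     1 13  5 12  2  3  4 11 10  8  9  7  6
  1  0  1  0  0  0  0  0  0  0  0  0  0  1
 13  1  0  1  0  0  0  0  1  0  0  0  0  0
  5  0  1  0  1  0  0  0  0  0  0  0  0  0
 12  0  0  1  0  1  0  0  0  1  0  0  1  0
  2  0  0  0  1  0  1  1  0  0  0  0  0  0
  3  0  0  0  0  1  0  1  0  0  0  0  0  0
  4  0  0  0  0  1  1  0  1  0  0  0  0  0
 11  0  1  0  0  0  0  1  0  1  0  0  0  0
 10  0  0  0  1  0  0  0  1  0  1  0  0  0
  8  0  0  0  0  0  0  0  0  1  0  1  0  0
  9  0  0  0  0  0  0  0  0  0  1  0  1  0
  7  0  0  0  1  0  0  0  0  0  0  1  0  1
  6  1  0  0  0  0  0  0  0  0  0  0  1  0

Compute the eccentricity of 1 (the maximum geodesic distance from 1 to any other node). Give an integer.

4

Distances from 1: 2:4, 3:4, 4:3, 5:2, 6:1, 7:2, 8:4, 9:3, 10:3, 11:2, 12:3, 13:1.
The largest is 4 (to 2, 8, and 3), so the eccentricity of 1 is 4.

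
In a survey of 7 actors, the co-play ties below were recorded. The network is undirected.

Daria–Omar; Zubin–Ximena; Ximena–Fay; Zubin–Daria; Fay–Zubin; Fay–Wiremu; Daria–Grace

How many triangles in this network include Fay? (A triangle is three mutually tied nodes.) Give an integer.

1

Fay's neighbors: Wiremu, Ximena, and Zubin.
Neighbor pairs that are themselves tied: Fay–Ximena–Zubin. Each forms one triangle with Fay, for 1 in total.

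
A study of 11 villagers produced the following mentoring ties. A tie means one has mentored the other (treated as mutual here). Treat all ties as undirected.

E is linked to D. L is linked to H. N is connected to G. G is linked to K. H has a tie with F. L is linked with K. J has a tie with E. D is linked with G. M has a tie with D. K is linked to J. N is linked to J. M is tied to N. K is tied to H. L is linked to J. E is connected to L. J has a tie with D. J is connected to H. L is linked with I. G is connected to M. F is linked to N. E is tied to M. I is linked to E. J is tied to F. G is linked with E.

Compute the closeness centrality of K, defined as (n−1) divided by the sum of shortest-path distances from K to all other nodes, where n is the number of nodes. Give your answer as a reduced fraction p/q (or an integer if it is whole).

5/8

Distances from K: D:2, E:2, F:2, G:1, H:1, I:2, J:1, L:1, M:2, N:2. Sum = 16.
n = 11, so closeness = 10/16 = 5/8.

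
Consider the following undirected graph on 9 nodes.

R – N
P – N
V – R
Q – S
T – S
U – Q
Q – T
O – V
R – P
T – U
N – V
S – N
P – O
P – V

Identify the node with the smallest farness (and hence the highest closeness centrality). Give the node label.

Farness (sum of distances to all others) for each node — N:13, O:22, P:16, Q:18, R:17, S:14, T:18, U:24, V:16.
The smallest farness is 13, for N, so N has the highest closeness.

N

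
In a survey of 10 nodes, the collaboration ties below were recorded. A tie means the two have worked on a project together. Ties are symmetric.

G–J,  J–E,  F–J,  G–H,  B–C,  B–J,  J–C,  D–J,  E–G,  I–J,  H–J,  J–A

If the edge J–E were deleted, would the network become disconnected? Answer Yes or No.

Even without that edge, J still reaches E via J – G – E, so the network stays connected. Not a bridge.

No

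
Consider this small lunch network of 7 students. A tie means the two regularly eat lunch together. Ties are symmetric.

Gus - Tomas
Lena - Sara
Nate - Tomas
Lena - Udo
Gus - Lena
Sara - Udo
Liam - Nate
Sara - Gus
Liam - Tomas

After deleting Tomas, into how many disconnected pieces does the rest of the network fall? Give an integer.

Without Tomas, the remaining ties split the others into: {Liam, Nate}; {Gus, Lena, Sara, Udo}.
That's 2 separate components.

2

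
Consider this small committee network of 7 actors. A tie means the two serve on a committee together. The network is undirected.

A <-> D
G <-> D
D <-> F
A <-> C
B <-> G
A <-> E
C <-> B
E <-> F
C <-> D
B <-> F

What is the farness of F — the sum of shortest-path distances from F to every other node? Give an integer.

Distances from F: A:2, B:1, C:2, D:1, E:1, G:2.
Sum = 2 + 1 + 2 + 1 + 1 + 2 = 9.

9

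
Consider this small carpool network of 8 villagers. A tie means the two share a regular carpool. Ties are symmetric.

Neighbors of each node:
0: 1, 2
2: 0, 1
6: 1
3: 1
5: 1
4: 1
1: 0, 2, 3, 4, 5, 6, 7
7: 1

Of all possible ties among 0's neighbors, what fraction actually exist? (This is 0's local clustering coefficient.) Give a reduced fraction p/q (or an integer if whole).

0's neighbors: 1 and 2 (k = 2).
Possible neighbor pairs: C(2,2) = 1. Edges among them: 1–2 → e = 1.
Clustering(0) = 1/1.

1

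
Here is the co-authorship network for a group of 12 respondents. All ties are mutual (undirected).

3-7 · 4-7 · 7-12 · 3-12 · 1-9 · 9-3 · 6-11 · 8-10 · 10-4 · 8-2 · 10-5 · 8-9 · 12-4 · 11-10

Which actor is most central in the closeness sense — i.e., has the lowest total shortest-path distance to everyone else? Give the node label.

10

Farness (sum of distances to all others) for each node — 1:34, 2:32, 3:28, 4:24, 5:30, 6:38, 7:27, 8:22, 9:24, 10:20, 11:28, 12:27.
The smallest farness is 20, for 10, so 10 has the highest closeness.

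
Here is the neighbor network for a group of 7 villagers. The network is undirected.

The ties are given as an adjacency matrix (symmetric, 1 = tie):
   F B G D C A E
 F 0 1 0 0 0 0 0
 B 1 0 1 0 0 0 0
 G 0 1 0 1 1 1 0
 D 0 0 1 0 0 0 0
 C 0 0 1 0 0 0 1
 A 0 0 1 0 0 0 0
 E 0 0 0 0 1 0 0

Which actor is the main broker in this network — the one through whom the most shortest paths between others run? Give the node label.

Unnormalized betweenness of each node: A:0, B:5, C:5, D:0, E:0, F:0, G:13.
G has the largest value, 13, making it the main broker — the node through which the most shortest paths run.

G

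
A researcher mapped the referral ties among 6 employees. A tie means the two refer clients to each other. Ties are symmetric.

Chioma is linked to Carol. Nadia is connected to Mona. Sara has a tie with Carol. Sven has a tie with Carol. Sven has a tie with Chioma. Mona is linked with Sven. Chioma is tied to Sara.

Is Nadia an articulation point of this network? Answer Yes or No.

Even without Nadia, every remaining node can still reach every other (the residual graph is connected), so Nadia is not a cut vertex.

No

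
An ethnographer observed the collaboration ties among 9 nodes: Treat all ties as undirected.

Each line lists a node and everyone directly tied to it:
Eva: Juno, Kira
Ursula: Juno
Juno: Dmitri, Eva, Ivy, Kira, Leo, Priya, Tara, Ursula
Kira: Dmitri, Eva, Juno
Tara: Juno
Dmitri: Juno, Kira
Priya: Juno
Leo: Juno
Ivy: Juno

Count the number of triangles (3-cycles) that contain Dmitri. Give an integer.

1

Dmitri's neighbors: Juno and Kira.
Neighbor pairs that are themselves tied: Dmitri–Juno–Kira. Each forms one triangle with Dmitri, for 1 in total.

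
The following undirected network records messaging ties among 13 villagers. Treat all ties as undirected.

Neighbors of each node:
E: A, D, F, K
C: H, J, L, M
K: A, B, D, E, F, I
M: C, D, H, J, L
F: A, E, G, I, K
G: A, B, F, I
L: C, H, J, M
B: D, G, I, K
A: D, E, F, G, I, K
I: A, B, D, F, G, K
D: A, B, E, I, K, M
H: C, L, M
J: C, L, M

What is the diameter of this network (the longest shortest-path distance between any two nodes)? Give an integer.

Eccentricity of each node (its greatest distance to any other): A:3, B:3, C:4, D:2, E:3, F:4, G:4, H:4, I:3, J:4, K:3, L:4, M:3.
The maximum eccentricity is 4, realized for instance by the pair F–L via F – E – D – M – L. So the diameter is 4.

4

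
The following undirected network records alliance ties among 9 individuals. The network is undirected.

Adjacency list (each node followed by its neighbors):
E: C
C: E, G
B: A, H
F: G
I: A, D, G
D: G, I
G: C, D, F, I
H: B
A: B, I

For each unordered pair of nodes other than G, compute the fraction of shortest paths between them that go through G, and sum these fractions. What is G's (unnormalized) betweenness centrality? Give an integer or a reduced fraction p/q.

17

Pairs whose geodesics pass through G — C–I: 1; C–H: 1; C–B: 1; C–F: 1; C–D: 1; C–A: 1; E–I: 1; E–H: 1; E–B: 1; E–F: 1; E–D: 1; E–A: 1; I–F: 1; H–F: 1 … (+3 more pairs).
All other pairs contribute 0.
Summing the contributions gives betweenness(G) = 17.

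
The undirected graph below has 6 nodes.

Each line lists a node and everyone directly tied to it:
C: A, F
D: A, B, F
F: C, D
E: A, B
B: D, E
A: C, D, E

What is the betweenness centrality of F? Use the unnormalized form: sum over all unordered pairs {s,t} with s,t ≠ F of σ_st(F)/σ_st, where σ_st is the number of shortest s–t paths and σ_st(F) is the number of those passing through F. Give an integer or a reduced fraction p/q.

5/6

Pairs whose geodesics pass through F — B–C: 1/3; D–C: 1/2.
All other pairs contribute 0.
Summing the contributions gives betweenness(F) = 5/6.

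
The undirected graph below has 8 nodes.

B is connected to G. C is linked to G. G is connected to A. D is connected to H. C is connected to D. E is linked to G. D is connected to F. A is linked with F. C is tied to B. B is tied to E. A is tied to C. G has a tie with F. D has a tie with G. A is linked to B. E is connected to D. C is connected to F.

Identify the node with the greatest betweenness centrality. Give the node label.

D

Unnormalized betweenness of each node: A:1/3, B:5/6, C:5/3, D:41/6, E:2/3, F:2/3, G:3, H:0.
D has the largest value, 41/6, making it the main broker — the node through which the most shortest paths run.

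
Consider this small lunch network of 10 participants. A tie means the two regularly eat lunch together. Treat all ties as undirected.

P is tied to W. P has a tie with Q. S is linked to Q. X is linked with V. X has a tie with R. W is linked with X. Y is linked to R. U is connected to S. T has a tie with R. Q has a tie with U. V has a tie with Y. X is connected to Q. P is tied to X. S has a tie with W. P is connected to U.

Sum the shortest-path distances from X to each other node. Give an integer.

Distances from X: P:1, Q:1, R:1, S:2, T:2, U:2, V:1, W:1, Y:2.
Sum = 1 + 1 + 1 + 2 + 2 + 2 + 1 + 1 + 2 = 13.

13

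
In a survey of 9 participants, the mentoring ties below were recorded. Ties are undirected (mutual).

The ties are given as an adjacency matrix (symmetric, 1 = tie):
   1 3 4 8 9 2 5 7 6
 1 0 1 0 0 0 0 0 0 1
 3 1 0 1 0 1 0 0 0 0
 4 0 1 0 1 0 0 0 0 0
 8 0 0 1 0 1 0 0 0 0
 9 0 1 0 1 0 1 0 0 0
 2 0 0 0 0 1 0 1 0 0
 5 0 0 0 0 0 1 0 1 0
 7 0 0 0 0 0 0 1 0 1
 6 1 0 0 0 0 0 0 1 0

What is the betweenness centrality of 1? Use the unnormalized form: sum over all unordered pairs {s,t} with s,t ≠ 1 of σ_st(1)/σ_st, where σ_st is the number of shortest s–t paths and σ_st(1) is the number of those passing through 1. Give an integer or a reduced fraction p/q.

6

Pairs whose geodesics pass through 1 — 3–7: 1; 3–6: 1; 4–7: 1; 4–6: 1; 8–6: 2/2; 9–6: 1.
All other pairs contribute 0.
Summing the contributions gives betweenness(1) = 6.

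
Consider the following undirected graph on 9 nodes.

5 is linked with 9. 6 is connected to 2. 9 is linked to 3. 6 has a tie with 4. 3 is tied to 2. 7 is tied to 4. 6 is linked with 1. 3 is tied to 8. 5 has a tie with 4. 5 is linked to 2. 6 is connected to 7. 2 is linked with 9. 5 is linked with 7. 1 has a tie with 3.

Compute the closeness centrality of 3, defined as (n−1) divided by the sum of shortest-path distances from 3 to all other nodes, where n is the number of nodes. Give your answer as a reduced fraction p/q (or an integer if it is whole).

Distances from 3: 1:1, 2:1, 4:3, 5:2, 6:2, 7:3, 8:1, 9:1. Sum = 14.
n = 9, so closeness = 8/14 = 4/7.

4/7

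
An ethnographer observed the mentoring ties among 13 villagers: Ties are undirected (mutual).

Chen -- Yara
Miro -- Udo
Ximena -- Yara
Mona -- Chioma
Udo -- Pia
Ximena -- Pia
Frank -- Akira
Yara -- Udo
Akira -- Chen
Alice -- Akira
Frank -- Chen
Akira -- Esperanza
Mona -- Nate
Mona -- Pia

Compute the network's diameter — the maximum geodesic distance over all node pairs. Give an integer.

7

Eccentricity of each node (its greatest distance to any other): Akira:6, Alice:7, Chen:5, Chioma:7, Esperanza:7, Frank:6, Miro:5, Mona:6, Nate:7, Pia:5, Udo:4, Ximena:4, Yara:4.
The maximum eccentricity is 7, realized for instance by the pair Esperanza–Nate via Esperanza – Akira – Chen – Yara – Udo – Pia – Mona – Nate. So the diameter is 7.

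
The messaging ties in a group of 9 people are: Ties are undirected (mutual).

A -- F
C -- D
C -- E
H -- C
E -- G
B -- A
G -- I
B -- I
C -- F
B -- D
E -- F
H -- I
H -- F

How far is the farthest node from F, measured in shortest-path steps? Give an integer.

Distances from F: A:1, B:2, C:1, D:2, E:1, G:2, H:1, I:2.
The largest is 2 (to I, B, G, and D), so the eccentricity of F is 2.

2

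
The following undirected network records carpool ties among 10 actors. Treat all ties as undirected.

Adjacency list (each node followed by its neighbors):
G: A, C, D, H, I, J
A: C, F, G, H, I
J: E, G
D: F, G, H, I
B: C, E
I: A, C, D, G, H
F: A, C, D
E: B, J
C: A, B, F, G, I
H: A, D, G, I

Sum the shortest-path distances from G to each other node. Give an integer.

Distances from G: A:1, B:2, C:1, D:1, E:2, F:2, H:1, I:1, J:1.
Sum = 1 + 2 + 1 + 1 + 2 + 2 + 1 + 1 + 1 = 12.

12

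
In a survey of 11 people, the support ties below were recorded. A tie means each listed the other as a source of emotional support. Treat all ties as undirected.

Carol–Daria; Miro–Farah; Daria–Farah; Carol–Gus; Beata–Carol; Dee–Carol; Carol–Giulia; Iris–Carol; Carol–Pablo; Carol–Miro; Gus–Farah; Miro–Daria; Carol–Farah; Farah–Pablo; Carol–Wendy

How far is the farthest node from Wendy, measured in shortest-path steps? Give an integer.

2

Distances from Wendy: Beata:2, Carol:1, Daria:2, Dee:2, Farah:2, Giulia:2, Gus:2, Iris:2, Miro:2, Pablo:2.
The largest is 2 (to Giulia, Iris, Dee, Gus, Miro, Farah, Pablo, Beata, and Daria), so the eccentricity of Wendy is 2.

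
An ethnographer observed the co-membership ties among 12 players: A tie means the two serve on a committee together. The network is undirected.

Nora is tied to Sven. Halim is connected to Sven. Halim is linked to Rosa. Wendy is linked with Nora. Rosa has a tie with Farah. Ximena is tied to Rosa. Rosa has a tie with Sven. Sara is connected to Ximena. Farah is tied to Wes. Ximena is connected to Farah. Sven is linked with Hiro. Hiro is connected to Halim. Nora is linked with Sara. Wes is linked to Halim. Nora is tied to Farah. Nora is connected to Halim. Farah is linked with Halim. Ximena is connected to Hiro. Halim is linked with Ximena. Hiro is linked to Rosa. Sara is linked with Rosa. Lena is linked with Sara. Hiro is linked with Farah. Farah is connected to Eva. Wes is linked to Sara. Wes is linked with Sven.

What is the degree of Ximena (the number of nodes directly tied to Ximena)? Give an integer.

5

Ximena is directly tied to Farah, Halim, Hiro, Rosa, and Sara. That is 5 neighbors, so the degree of Ximena is 5.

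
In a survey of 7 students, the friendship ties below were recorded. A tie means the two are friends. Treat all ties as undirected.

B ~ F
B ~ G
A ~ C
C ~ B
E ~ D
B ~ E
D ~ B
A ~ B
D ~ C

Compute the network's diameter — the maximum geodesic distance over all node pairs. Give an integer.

Eccentricity of each node (its greatest distance to any other): A:2, B:1, C:2, D:2, E:2, F:2, G:2.
The maximum eccentricity is 2, realized for instance by the pair G–C via G – B – C. So the diameter is 2.

2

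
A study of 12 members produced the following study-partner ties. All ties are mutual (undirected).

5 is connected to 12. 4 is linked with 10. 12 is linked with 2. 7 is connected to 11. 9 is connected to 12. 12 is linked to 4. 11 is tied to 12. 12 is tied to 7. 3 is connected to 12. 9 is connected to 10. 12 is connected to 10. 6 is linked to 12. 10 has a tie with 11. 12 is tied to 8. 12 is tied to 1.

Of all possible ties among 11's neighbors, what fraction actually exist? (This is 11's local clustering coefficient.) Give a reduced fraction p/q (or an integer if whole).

2/3

11's neighbors: 7, 10, and 12 (k = 3).
Possible neighbor pairs: C(3,2) = 3. Edges among them: 7–12, 10–12 → e = 2.
Clustering(11) = 2/3.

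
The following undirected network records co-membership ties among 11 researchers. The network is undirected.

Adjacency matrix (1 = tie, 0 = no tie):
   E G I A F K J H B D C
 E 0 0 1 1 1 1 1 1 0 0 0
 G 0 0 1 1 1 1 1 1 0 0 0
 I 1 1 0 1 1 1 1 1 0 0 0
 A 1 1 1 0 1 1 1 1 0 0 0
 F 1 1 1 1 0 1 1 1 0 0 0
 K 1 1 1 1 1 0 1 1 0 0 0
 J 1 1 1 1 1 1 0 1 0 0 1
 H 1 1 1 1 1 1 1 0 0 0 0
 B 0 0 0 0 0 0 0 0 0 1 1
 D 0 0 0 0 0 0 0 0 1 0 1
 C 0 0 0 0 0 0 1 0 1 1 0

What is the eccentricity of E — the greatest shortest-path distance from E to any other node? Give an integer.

Distances from E: A:1, B:3, C:2, D:3, F:1, G:2, H:1, I:1, J:1, K:1.
The largest is 3 (to B and D), so the eccentricity of E is 3.

3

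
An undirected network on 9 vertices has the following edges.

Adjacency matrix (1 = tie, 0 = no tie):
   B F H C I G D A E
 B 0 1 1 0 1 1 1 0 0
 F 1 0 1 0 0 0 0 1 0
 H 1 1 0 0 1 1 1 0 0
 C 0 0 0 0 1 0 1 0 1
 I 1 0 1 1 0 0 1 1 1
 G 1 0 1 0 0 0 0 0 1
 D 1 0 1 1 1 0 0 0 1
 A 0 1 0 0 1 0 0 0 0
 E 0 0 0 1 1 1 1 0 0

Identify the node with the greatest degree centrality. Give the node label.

I

Degrees — A:2, B:5, C:3, D:5, E:4, F:3, G:3, H:5, I:6.
The maximum is 6, attained only by I.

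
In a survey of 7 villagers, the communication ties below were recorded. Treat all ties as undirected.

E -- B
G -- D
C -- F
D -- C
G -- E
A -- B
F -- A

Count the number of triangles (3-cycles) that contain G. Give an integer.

0

G's neighbors are D and E, but none of them are tied to each other, so no triangle contains G.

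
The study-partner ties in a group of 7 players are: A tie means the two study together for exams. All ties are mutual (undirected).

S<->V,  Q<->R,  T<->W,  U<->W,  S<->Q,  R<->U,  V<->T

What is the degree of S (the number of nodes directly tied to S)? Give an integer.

2

S is directly tied to Q and V. That is 2 neighbors, so the degree of S is 2.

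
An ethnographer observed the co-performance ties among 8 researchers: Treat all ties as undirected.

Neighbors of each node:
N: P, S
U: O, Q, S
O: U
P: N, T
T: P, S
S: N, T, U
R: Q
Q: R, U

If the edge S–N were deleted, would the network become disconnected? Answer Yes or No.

Even without that edge, S still reaches N via S – T – P – N, so the network stays connected. Not a bridge.

No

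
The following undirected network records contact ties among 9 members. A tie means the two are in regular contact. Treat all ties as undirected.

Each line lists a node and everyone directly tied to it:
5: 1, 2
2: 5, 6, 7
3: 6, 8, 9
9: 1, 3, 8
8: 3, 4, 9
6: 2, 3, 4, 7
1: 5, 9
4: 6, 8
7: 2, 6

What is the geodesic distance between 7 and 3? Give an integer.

2

One shortest route is 7 – 6 – 3, which uses 2 edges, and 7 and 3 are not directly tied, so nothing shorter exists. So d(7,3) = 2.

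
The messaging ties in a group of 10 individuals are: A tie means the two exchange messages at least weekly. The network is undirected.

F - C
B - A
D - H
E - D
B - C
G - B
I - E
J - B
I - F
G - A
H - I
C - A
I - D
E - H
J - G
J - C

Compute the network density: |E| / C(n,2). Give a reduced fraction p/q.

16/45

There are 16 edges and 10 nodes, so the maximum possible is C(10,2) = 45.
Density = 16/45.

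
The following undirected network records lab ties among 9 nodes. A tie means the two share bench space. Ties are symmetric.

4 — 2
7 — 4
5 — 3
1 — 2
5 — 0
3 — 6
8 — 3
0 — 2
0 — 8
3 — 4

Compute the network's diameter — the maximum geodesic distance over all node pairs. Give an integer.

4

Eccentricity of each node (its greatest distance to any other): 0:3, 1:4, 2:3, 3:3, 4:2, 5:3, 6:4, 7:3, 8:3.
The maximum eccentricity is 4, realized for instance by the pair 1–6 via 1 – 2 – 4 – 3 – 6. So the diameter is 4.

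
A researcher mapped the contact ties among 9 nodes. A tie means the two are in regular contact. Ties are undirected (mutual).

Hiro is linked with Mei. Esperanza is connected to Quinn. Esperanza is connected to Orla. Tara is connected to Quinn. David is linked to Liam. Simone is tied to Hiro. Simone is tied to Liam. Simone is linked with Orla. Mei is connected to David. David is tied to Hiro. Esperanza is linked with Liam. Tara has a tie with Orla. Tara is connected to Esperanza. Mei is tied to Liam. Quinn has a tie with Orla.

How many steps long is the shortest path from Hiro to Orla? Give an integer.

One shortest route is Hiro – Simone – Orla, which uses 2 edges, and Hiro and Orla are not directly tied, so nothing shorter exists. So d(Hiro,Orla) = 2.

2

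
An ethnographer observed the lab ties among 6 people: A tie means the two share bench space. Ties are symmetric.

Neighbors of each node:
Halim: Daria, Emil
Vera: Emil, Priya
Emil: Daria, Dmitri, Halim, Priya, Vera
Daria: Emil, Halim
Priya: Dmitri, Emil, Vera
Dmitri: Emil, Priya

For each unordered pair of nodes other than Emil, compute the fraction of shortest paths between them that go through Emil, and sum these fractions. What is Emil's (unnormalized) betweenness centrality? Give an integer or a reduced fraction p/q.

13/2

Pairs whose geodesics pass through Emil — Priya–Daria: 1; Priya–Halim: 1; Dmitri–Vera: 1/2; Dmitri–Daria: 1; Dmitri–Halim: 1; Vera–Daria: 1; Vera–Halim: 1.
All other pairs contribute 0.
Summing the contributions gives betweenness(Emil) = 13/2.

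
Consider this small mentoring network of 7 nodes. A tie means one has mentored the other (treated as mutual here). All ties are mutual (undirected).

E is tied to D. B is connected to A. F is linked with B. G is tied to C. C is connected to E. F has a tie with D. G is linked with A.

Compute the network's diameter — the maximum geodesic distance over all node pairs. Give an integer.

3

Eccentricity of each node (its greatest distance to any other): A:3, B:3, C:3, D:3, E:3, F:3, G:3.
The maximum eccentricity is 3, realized for instance by the pair B–E via B – F – D – E. So the diameter is 3.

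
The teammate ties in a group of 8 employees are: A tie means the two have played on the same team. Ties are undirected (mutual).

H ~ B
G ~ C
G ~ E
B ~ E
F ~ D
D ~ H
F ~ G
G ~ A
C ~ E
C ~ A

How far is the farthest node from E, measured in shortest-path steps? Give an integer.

Distances from E: A:2, B:1, C:1, D:3, F:2, G:1, H:2.
The largest is 3 (to D), so the eccentricity of E is 3.

3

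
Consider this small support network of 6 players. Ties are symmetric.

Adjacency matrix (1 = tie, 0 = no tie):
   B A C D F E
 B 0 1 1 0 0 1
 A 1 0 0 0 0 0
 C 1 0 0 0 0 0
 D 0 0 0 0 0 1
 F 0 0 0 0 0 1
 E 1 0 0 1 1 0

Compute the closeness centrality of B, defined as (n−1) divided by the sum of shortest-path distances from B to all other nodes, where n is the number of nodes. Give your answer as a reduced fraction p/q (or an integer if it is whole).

5/7

Distances from B: A:1, C:1, D:2, E:1, F:2. Sum = 7.
n = 6, so closeness = 5/7.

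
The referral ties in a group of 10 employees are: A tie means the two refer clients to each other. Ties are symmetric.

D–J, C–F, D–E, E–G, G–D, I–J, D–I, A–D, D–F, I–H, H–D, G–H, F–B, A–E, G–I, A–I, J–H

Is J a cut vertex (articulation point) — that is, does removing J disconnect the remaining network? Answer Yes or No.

No

Even without J, every remaining node can still reach every other (the residual graph is connected), so J is not a cut vertex.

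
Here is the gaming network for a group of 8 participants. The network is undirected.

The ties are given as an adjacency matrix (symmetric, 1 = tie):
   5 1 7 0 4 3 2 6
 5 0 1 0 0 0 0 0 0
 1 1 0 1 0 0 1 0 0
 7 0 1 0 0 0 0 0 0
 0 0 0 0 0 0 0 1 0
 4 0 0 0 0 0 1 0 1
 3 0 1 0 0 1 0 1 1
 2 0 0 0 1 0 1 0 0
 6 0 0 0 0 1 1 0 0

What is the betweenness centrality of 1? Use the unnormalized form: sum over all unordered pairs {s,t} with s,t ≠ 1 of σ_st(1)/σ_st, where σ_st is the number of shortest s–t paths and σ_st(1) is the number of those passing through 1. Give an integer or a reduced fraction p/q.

11

Pairs whose geodesics pass through 1 — 5–7: 1; 5–0: 1; 5–4: 1; 5–3: 1; 5–2: 1; 5–6: 1; 7–0: 1; 7–4: 1; 7–3: 1; 7–2: 1; 7–6: 1.
All other pairs contribute 0.
Summing the contributions gives betweenness(1) = 11.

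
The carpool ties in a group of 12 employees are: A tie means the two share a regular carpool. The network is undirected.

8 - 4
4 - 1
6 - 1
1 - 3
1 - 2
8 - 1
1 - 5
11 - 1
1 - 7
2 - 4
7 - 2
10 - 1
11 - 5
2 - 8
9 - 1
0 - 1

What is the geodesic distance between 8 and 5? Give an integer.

One shortest route is 8 – 1 – 5, which uses 2 edges, and 8 and 5 are not directly tied, so nothing shorter exists. So d(8,5) = 2.

2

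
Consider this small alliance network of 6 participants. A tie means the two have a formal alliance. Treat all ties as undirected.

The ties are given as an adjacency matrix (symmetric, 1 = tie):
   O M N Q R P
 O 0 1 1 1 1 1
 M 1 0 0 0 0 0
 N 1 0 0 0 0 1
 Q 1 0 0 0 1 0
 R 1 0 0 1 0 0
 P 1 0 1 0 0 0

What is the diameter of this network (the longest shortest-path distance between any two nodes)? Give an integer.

2

Eccentricity of each node (its greatest distance to any other): M:2, N:2, O:1, P:2, Q:2, R:2.
The maximum eccentricity is 2, realized for instance by the pair M–N via M – O – N. So the diameter is 2.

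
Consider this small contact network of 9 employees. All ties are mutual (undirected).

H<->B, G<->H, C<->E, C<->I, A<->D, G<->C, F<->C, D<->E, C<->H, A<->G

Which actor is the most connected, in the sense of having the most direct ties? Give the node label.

Degrees — A:2, B:1, C:5, D:2, E:2, F:1, G:3, H:3, I:1.
The maximum is 5, attained only by C.

C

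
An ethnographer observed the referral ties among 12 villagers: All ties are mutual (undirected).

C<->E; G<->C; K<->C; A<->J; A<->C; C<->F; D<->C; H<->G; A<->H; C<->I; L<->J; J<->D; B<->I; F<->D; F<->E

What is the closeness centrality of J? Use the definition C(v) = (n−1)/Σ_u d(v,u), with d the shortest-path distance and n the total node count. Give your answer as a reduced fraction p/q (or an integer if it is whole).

11/25

Distances from J: A:1, B:4, C:2, D:1, E:3, F:2, G:3, H:2, I:3, K:3, L:1. Sum = 25.
n = 12, so closeness = 11/25.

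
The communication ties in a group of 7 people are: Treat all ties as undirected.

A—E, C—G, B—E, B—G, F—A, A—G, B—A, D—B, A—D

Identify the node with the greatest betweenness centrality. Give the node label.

Unnormalized betweenness of each node: A:15/2, B:5/2, C:0, D:0, E:0, F:0, G:5.
A has the largest value, 15/2, making it the main broker — the node through which the most shortest paths run.

A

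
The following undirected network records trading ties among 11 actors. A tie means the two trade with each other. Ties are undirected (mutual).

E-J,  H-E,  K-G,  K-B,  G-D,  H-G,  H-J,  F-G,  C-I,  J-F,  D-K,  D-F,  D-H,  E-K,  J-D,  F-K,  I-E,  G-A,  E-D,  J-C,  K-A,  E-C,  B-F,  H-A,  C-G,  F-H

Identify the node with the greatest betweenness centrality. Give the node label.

E

Unnormalized betweenness of each node: A:1/5, B:0, C:8/3, D:29/20, E:467/60, F:257/60, G:68/15, H:41/12, I:0, J:2, K:20/3.
E has the largest value, 467/60, making it the main broker — the node through which the most shortest paths run.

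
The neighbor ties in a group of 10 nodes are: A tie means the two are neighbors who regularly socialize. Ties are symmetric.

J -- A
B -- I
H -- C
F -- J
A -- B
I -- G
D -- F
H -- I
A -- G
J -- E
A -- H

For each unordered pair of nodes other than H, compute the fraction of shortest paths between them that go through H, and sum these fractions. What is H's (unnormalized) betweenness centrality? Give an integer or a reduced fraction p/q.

Pairs whose geodesics pass through H — B–C: 2/2; C–D: 1; C–E: 1; C–F: 1; C–G: 2/2; C–I: 1; C–A: 1; C–J: 1; D–I: 1/3; E–I: 1/3; F–I: 1/3; I–A: 1/3; I–J: 1/3.
All other pairs contribute 0.
Summing the contributions gives betweenness(H) = 29/3.

29/3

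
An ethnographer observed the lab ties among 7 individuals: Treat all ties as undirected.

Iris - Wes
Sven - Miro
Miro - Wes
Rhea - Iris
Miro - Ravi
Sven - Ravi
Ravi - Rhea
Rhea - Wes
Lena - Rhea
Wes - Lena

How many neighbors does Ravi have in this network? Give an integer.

3

Ravi is directly tied to Miro, Rhea, and Sven. That is 3 neighbors, so the degree of Ravi is 3.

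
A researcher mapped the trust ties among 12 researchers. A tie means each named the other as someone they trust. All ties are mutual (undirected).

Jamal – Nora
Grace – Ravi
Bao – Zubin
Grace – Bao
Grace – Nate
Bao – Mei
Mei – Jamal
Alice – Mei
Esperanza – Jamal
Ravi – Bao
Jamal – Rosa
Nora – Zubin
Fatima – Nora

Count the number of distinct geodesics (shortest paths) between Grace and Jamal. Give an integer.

1

The shortest distance is 3, and the only length-3 path is Grace–Bao–Mei–Jamal. So there is exactly 1 shortest path.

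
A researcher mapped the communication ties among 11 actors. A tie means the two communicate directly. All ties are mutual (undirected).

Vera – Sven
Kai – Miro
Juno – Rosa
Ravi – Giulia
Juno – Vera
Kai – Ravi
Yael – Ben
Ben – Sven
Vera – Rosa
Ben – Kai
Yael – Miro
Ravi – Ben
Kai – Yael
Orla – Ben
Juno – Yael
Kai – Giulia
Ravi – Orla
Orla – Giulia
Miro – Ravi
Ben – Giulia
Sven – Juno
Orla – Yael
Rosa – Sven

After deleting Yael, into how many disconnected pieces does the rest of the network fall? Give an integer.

1

Yael's neighbors (Ben, Juno, Kai, Miro, and Orla) remain reachable from one another through other ties, so the rest of the network stays in one piece.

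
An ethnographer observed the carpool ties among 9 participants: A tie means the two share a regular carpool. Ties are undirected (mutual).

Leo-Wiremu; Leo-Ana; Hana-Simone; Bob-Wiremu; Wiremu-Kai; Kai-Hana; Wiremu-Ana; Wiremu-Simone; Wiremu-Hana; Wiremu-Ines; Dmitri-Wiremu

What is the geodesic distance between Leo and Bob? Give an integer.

One shortest route is Leo – Wiremu – Bob, which uses 2 edges, and Leo and Bob are not directly tied, so nothing shorter exists. So d(Leo,Bob) = 2.

2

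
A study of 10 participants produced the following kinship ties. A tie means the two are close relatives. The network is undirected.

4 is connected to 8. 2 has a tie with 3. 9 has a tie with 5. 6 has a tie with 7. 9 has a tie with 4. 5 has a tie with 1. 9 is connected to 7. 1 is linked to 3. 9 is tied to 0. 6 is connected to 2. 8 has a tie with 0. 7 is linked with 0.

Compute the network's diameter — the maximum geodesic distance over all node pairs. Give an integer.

Eccentricity of each node (its greatest distance to any other): 0:4, 1:4, 2:4, 3:5, 4:4, 5:3, 6:3, 7:3, 8:5, 9:3.
The maximum eccentricity is 5, realized for instance by the pair 8–3 via 8 – 0 – 7 – 6 – 2 – 3. So the diameter is 5.

5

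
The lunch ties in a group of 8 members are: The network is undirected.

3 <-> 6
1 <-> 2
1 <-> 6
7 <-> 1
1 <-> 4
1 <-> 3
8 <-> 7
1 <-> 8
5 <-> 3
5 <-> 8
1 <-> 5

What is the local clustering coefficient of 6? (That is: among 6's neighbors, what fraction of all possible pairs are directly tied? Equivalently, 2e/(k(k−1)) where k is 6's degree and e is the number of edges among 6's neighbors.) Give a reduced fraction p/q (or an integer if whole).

6's neighbors: 1 and 3 (k = 2).
Possible neighbor pairs: C(2,2) = 1. Edges among them: 1–3 → e = 1.
Clustering(6) = 1/1.

1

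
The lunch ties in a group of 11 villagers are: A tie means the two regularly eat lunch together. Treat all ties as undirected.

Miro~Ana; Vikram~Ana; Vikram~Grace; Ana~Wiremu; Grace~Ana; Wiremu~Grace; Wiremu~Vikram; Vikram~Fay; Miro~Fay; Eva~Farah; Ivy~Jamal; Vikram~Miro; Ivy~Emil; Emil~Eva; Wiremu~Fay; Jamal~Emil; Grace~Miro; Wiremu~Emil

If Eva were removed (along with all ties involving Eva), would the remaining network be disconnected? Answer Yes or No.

Removing Eva leaves {Ana, Emil, Fay, Grace, Ivy, Jamal, Miro, Vikram, and Wiremu} with no path to {Farah}, so the network splits into 2 components. Eva is a cut vertex.

Yes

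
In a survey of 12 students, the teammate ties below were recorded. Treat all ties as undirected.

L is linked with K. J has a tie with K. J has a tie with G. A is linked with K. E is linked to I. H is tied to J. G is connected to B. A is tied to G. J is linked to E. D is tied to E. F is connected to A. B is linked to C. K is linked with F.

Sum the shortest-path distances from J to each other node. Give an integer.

Distances from J: A:2, B:2, C:3, D:2, E:1, F:2, G:1, H:1, I:2, K:1, L:2.
Sum = 2 + 2 + 3 + 2 + 1 + 2 + 1 + 1 + 2 + 1 + 2 = 19.

19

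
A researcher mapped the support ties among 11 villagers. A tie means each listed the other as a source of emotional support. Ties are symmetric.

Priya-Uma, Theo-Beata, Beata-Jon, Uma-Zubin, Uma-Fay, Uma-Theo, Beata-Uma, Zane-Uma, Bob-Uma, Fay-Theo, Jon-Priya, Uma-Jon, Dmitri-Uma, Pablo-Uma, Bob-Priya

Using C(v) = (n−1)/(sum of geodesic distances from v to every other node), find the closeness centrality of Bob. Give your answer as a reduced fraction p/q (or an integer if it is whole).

Distances from Bob: Beata:2, Dmitri:2, Fay:2, Jon:2, Pablo:2, Priya:1, Theo:2, Uma:1, Zane:2, Zubin:2. Sum = 18.
n = 11, so closeness = 10/18 = 5/9.

5/9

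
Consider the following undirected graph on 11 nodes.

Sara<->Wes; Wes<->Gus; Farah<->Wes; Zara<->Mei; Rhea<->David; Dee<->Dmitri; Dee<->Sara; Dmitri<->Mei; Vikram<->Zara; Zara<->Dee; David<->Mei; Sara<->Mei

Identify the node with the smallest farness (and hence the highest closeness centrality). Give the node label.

Farness (sum of distances to all others) for each node — David:25, Dee:22, Dmitri:25, Farah:33, Gus:33, Mei:18, Rhea:34, Sara:19, Vikram:32, Wes:24, Zara:23.
The smallest farness is 18, for Mei, so Mei has the highest closeness.

Mei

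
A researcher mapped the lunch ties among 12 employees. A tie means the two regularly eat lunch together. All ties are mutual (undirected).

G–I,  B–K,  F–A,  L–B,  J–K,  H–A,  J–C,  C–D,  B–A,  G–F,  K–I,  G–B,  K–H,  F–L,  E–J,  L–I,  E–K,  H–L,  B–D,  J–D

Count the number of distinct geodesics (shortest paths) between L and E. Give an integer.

The shortest distance is 3. The length-3 paths are: L–I–K–E; L–H–K–E; L–B–K–E.
That gives 3 distinct shortest paths.

3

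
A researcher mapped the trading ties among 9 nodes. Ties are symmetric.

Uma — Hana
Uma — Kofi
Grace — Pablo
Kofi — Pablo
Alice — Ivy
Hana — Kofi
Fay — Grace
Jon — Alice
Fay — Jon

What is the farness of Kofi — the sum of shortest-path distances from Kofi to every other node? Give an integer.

Distances from Kofi: Alice:5, Fay:3, Grace:2, Hana:1, Ivy:6, Jon:4, Pablo:1, Uma:1.
Sum = 5 + 3 + 2 + 1 + 6 + 4 + 1 + 1 = 23.

23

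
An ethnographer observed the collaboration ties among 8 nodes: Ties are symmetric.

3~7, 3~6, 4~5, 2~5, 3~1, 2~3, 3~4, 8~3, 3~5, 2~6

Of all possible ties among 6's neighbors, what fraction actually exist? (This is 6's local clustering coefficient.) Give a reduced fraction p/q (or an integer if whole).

6's neighbors: 2 and 3 (k = 2).
Possible neighbor pairs: C(2,2) = 1. Edges among them: 2–3 → e = 1.
Clustering(6) = 1/1.

1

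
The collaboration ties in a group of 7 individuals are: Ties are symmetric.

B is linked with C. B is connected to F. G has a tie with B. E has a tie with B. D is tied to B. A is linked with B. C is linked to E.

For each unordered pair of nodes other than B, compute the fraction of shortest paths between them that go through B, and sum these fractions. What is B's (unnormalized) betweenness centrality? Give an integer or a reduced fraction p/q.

14

Pairs whose geodesics pass through B — D–A: 1; D–F: 1; D–G: 1; D–C: 1; D–E: 1; A–F: 1; A–G: 1; A–C: 1; A–E: 1; F–G: 1; F–C: 1; F–E: 1; G–C: 1; G–E: 1.
All other pairs contribute 0.
Summing the contributions gives betweenness(B) = 14.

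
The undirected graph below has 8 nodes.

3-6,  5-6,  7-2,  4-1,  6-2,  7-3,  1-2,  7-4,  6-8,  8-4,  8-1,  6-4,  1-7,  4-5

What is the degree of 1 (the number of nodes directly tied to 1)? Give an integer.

4

1 is directly tied to 2, 4, 7, and 8. That is 4 neighbors, so the degree of 1 is 4.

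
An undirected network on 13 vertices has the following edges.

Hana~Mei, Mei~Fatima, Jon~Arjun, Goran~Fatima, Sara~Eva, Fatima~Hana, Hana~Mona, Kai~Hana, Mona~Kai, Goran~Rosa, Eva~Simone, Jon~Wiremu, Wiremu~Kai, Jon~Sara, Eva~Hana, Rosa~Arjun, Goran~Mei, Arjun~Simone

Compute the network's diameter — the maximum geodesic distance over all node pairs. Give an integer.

Eccentricity of each node (its greatest distance to any other): Arjun:4, Eva:3, Fatima:4, Goran:4, Hana:3, Jon:4, Kai:4, Mei:4, Mona:4, Rosa:4, Sara:4, Simone:3, Wiremu:4.
The maximum eccentricity is 4, realized for instance by the pair Goran–Sara via Goran – Mei – Hana – Eva – Sara. So the diameter is 4.

4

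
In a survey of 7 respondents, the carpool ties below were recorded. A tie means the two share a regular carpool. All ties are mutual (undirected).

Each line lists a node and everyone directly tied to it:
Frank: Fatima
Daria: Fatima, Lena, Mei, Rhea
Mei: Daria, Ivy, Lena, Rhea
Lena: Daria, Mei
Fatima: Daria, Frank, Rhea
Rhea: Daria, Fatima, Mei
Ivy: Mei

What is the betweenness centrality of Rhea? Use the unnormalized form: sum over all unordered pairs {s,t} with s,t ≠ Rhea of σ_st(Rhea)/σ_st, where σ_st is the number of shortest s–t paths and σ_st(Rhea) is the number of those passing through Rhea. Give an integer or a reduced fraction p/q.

2

Pairs whose geodesics pass through Rhea — Ivy–Fatima: 1/2; Ivy–Frank: 1/2; Fatima–Mei: 1/2; Mei–Frank: 1/2.
All other pairs contribute 0.
Summing the contributions gives betweenness(Rhea) = 2.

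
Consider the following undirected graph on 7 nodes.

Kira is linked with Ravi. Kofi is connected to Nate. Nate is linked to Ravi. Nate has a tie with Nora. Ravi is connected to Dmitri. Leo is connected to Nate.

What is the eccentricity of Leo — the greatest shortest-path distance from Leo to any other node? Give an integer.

Distances from Leo: Dmitri:3, Kira:3, Kofi:2, Nate:1, Nora:2, Ravi:2.
The largest is 3 (to Kira and Dmitri), so the eccentricity of Leo is 3.

3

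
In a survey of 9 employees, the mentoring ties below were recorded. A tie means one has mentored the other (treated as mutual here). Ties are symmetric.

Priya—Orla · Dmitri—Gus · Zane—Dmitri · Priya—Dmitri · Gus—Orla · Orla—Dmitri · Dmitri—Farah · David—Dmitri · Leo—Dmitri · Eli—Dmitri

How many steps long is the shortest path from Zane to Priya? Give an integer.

One shortest route is Zane – Dmitri – Priya, which uses 2 edges, and Zane and Priya are not directly tied, so nothing shorter exists. So d(Zane,Priya) = 2.

2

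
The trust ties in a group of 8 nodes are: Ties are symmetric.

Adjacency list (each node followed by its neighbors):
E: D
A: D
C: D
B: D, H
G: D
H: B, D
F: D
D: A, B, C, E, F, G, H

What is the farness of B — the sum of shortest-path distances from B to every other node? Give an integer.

12

Distances from B: A:2, C:2, D:1, E:2, F:2, G:2, H:1.
Sum = 2 + 2 + 1 + 2 + 2 + 2 + 1 = 12.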